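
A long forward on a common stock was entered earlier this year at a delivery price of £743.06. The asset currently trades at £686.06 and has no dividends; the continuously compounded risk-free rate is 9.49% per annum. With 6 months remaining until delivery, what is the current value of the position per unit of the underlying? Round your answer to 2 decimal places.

-£22.57

Current fair forward for the remaining 6 months: F = S·e^(r·T), r = 0.0949
F = 686.06 · e^(0.0949 × 6/12) = 686.06 × 1.048594 = 719.3984
Value of long forward = (F − K)·e^(−rT) = (719.3984 − 743.06) · e^(−0.0949·6/12)
= -23.6616 × 0.953658 = -22.57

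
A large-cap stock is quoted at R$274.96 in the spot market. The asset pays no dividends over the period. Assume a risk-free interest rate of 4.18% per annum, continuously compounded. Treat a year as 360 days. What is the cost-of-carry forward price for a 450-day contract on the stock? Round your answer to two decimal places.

F = S·e^(rT) = 274.96 · e^(0.0418 × 450/360)
= 274.96 · e^0.052250 = 274.96 × 1.053639
F = R$289.71

R$289.71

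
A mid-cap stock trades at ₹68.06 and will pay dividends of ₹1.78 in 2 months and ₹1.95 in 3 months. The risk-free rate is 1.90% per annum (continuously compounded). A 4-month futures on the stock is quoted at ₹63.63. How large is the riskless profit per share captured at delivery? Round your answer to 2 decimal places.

PV(dividends) I = 1.78·e^(−0.0190·2/12) + 1.95·e^(−0.0190·3/12) = 3.7151
Fair futures F* = (S − I)·e^(rT) = (68.06 − 3.7151)·e^0.006333 = 64.3449 × 1.006353 = 64.7537
Market ₹63.63 < fair 64.7537: forward underpriced → reverse cash-and-carry (short the stock, invest proceeds at r, pay the dividends, go long the forward).
Profit at T = |F_mkt − F*| = |63.63 − 64.7537| = ₹1.12 per share

₹1.12 per share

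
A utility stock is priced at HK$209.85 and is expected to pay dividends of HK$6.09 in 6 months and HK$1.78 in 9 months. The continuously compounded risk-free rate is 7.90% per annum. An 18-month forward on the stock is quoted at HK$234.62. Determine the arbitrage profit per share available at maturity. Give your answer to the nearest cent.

HK$6.85 per share

PV(dividends) I = 6.09·e^(−0.0790·6/12) + 1.78·e^(−0.0790·9/12) = 7.5317
Fair forward F* = (S − I)·e^(rT) = (209.85 − 7.5317)·e^0.118500 = 202.3183 × 1.125807 = 227.7714
Market HK$234.62 > fair 227.7714: forward overpriced → cash-and-carry (borrow at r, buy the stock and collect the dividends, short the forward).
Profit at T = |F_mkt − F*| = |234.62 − 227.7714| = HK$6.85 per share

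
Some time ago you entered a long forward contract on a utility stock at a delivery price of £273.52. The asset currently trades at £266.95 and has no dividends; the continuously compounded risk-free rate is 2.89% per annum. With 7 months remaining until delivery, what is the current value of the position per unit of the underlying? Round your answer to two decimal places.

Current fair forward for the remaining 7 months: F = S·e^(r·T), r = 0.0289
F = 266.95 · e^(0.0289 × 7/12) = 266.95 × 1.017001 = 271.4884
Value of long forward = (F − K)·e^(−rT) = (271.4884 − 273.52) · e^(−0.0289·7/12)
= -2.0316 × 0.983283 = -2.00

-£2.00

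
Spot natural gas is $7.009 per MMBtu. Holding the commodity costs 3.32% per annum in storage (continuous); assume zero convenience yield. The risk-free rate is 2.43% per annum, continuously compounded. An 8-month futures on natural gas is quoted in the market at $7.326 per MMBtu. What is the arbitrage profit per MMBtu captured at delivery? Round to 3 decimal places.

$0.043 per MMBtu

Fair futures: F* = S·e^(carry·T), with carry = (r + u) = 0.0243 + 0.0332 = 0.0575
F* = 7.009 · e^(0.0575 × 8/12) = 7.009 · e^0.038333 = 7.009 × 1.039077 = $7.2829
Market $7.326 > fair $7.2829: forward overpriced → cash-and-carry (buy spot, short the forward).
At maturity, profit = |F_mkt − F*| = |7.326 − 7.2829| = $0.043 per MMBtu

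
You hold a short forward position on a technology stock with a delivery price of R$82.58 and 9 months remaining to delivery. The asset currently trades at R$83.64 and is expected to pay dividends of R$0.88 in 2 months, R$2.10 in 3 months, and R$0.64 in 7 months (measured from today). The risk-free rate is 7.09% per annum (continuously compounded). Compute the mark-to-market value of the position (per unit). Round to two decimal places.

-R$1.79

PV(remaining dividends) I = 0.88·e^(−0.0709·2/12) + 2.10·e^(−0.0709·3/12) + 0.64·e^(−0.0709·7/12) = 3.5468
Current forward F = (S − I)·e^(rT) = (83.64 − 3.5468)·e^(0.0709·9/12) = 80.0932 × 1.054614 = 84.4674
Value (long) = (F − K)·e^(−rT) = (84.4674 − 82.58) × 0.948214 = 1.7897
Short position value = −(long value) = -R$1.79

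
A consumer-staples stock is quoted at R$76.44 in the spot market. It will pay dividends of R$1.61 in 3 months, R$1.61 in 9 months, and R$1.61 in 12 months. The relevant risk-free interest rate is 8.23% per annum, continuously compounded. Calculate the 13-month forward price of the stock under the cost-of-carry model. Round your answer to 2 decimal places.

R$78.57

PV(dividends) I = 1.61·e^(−0.0823·3/12) + 1.61·e^(−0.0823·9/12) + 1.61·e^(−0.0823·12/12)
I = 1.5772 + 1.5136 + 1.4828 = 4.5736
F = (S − I)·e^(rT) = (76.44 − 4.5736) · e^(0.0823·13/12)
= 71.8664 · e^0.089158 = 71.8664 × 1.093253 = R$78.57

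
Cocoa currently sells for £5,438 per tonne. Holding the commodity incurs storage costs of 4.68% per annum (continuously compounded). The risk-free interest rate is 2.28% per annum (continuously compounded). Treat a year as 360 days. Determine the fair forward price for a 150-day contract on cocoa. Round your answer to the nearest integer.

Net carry = r + u − y = 0.0228 + 0.0468 − 0.0000 = 0.0696
F = S·e^((r+u−y)T) = 5438 · e^(0.0696 × 150/360) = 5438 · e^0.029000
= 5438 × 1.029425 = £5,598 per tonne

£5,598 per tonne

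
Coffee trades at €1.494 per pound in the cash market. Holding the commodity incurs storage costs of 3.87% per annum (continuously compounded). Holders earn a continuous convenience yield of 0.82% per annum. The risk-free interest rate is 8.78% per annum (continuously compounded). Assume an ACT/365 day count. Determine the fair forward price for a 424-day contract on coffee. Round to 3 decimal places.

€1.714 per pound

Net carry = r + u − y = 0.0878 + 0.0387 − 0.0082 = 0.1183
F = S·e^((r+u−y)T) = 1.494 · e^(0.1183 × 424/365) = 1.494 · e^0.137422
= 1.494 × 1.147312 = €1.714 per pound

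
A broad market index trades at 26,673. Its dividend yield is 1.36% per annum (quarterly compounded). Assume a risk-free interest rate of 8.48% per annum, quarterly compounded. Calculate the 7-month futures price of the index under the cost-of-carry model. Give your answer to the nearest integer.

27,790

F = S · (1+r/4)^(4T) / (1+q/4)^(4T)
= 26673 × 1.050167 / 1.007951 = 26673 × 1.041883
F = 27,790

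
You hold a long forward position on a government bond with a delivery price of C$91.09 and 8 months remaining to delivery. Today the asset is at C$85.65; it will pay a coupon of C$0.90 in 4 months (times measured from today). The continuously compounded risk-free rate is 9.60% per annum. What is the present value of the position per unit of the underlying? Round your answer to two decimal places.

PV(remaining coupons) I = 0.90·e^(−0.0960·4/12) = 0.8717
Current forward F = (S − I)·e^(rT) = (85.65 − 0.8717)·e^(0.0960·8/12) = 84.7783 × 1.066092 = 90.3815
Value (long) = (F − K)·e^(−rT) = (90.3815 − 91.09) × 0.938005 = -0.6646
Value = -C$0.66

-C$0.66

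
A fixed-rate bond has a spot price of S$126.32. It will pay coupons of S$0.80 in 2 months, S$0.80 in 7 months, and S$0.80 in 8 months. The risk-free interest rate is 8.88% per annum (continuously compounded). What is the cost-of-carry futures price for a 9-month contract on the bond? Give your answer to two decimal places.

S$132.56

PV(coupons) I = 0.80·e^(−0.0888·2/12) + 0.80·e^(−0.0888·7/12) + 0.80·e^(−0.0888·8/12)
I = 0.7882 + 0.7596 + 0.7540 = 2.3018
F = (S − I)·e^(rT) = (126.32 − 2.3018) · e^(0.0888·9/12)
= 124.0182 · e^0.066600 = 124.0182 × 1.068868 = S$132.56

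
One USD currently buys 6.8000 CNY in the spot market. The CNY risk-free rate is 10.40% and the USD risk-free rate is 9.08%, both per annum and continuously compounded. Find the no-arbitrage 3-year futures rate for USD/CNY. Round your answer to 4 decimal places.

7.0747

F = S·e^((r_CNY − r_USD)T) = 6.8000 · e^((0.1040 − 0.0908) × 3)
= 6.8000 · e^0.039600 = 6.8000 × 1.040395
F = 7.0747 CNY per USD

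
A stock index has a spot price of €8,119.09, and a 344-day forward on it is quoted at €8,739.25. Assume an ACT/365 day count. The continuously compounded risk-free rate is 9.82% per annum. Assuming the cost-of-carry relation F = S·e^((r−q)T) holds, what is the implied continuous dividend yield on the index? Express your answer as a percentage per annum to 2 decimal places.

2.01%

From F = S·e^((r−q)T): (r − q) = ln(F/S)/T
ln(8739.25/8119.09) = ln(1.076383) = 0.073606
(r − q) = 0.073606 / (344/365) = 0.078099
q = r − ln(F/S)/T = 0.0982 − 0.078099 = 0.020101
q = 2.01%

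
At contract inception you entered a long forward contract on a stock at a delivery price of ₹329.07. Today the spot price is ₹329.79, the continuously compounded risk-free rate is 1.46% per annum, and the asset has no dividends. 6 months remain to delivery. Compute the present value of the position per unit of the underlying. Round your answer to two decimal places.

Current fair forward for the remaining 6 months: F = S·e^(r·T), r = 0.0146
F = 329.79 · e^(0.0146 × 6/12) = 329.79 × 1.007327 = 332.2064
Value of long forward = (F − K)·e^(−rT) = (332.2064 − 329.07) · e^(−0.0146·6/12)
= 3.1364 × 0.992727 = 3.11

₹3.11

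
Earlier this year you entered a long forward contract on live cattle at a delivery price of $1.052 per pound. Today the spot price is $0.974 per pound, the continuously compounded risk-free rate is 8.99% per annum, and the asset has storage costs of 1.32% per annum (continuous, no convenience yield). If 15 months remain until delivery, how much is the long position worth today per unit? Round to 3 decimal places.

$0.050 per pound

Current fair forward for the remaining 15 months: F = S·e^((r + u)·T), (r + u) = 0.0899 + 0.0132 = 0.1031
F = 0.974 · e^(0.1031 × 15/12) = 0.974 × 1.137548 = 1.1080
Value of long forward = (F − K)·e^(−rT) = (1.1080 − 1.052) · e^(−0.0899·15/12)
= 0.0560 × 0.893709 = 0.050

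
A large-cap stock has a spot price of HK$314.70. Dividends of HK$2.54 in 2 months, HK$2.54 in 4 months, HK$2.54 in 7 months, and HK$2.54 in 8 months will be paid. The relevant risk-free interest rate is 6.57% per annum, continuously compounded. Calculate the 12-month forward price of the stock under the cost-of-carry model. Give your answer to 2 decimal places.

PV(dividends) I = 2.54·e^(−0.0657·2/12) + 2.54·e^(−0.0657·4/12) + 2.54·e^(−0.0657·7/12) + 2.54·e^(−0.0657·8/12)
I = 2.5123 + 2.4850 + 2.4445 + 2.4311 = 9.8729
F = (S − I)·e^(rT) = (314.70 − 9.8729) · e^(0.0657·12/12)
= 304.8271 · e^0.065700 = 304.8271 × 1.067906 = HK$325.53

HK$325.53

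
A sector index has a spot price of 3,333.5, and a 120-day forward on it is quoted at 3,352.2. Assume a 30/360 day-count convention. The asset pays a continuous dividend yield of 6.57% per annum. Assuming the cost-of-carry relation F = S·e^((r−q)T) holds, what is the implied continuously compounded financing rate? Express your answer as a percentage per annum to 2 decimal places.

From F = S·e^((r−q)T): (r − q) = ln(F/S)/T
ln(3352.2/3333.5) = ln(1.005610) = 0.005594
(r − q) = 0.005594 / (120/360) = 0.016782
r = ln(F/S)/T + q = 0.016782 + 0.0657 = 0.082482
r = 8.25%

8.25%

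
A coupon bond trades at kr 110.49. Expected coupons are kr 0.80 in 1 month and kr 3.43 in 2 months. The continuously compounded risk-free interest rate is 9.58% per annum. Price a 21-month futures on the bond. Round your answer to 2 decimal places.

kr 125.73

PV(coupons) I = 0.80·e^(−0.0958·1/12) + 3.43·e^(−0.0958·2/12)
I = 0.7936 + 3.3757 = 4.1693
F = (S − I)·e^(rT) = (110.49 − 4.1693) · e^(0.0958·21/12)
= 106.3207 · e^0.167650 = 106.3207 × 1.182523 = kr 125.73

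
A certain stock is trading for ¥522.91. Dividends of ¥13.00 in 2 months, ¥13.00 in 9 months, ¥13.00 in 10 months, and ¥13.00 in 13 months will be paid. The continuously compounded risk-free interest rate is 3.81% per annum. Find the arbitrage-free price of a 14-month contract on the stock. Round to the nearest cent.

¥493.76

PV(dividends) I = 13.00·e^(−0.0381·2/12) + 13.00·e^(−0.0381·9/12) + 13.00·e^(−0.0381·10/12) + 13.00·e^(−0.0381·13/12)
I = 12.9177 + 12.6338 + 12.5937 + 12.4743 = 50.6195
F = (S − I)·e^(rT) = (522.91 − 50.6195) · e^(0.0381·14/12)
= 472.2905 · e^0.044450 = 472.2905 × 1.045453 = ¥493.76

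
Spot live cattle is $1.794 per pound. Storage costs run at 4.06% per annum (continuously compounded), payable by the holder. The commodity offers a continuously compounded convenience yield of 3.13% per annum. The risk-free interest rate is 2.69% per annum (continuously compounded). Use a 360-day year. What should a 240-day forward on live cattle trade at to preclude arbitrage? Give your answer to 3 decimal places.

$1.838 per pound

Net carry = r + u − y = 0.0269 + 0.0406 − 0.0313 = 0.0362
F = S·e^((r+u−y)T) = 1.794 · e^(0.0362 × 240/360) = 1.794 · e^0.024133
= 1.794 × 1.024427 = $1.838 per pound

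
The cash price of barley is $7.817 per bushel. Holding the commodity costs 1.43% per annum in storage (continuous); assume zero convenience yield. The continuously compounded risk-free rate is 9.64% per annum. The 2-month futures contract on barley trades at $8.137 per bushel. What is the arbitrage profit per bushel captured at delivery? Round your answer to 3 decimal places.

$0.174 per bushel

Fair futures: F* = S·e^(carry·T), with carry = (r + u) = 0.0964 + 0.0143 = 0.1107
F* = 7.817 · e^(0.1107 × 2/12) = 7.817 · e^0.018450 = 7.817 × 1.018621 = $7.9626
Market $8.137 > fair $7.9626: forward overpriced → cash-and-carry (buy spot, short the forward).
At maturity, profit = |F_mkt − F*| = |8.137 − 7.9626| = $0.174 per bushel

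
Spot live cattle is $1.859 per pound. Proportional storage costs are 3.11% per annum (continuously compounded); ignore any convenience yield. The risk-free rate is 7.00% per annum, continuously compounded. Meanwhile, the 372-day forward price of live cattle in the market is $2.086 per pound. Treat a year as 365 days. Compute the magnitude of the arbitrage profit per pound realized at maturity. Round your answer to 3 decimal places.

$0.025 per pound

Fair forward: F* = S·e^(carry·T), with carry = (r + u) = 0.0700 + 0.0311 = 0.1011
F* = 1.859 · e^(0.1011 × 372/365) = 1.859 · e^0.103039 = 1.859 × 1.108535 = $2.0608
Market $2.086 > fair $2.0608: forward overpriced → cash-and-carry (buy spot, short the forward).
At maturity, profit = |F_mkt − F*| = |2.086 − 2.0608| = $0.025 per pound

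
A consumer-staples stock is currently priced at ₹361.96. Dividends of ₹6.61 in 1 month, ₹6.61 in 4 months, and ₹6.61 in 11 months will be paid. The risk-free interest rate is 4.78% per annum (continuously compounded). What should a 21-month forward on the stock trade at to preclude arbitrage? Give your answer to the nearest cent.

PV(dividends) I = 6.61·e^(−0.0478·1/12) + 6.61·e^(−0.0478·4/12) + 6.61·e^(−0.0478·11/12)
I = 6.5837 + 6.5055 + 6.3266 = 19.4158
F = (S − I)·e^(rT) = (361.96 − 19.4158) · e^(0.0478·21/12)
= 342.5442 · e^0.083650 = 342.5442 × 1.087248 = ₹372.43

₹372.43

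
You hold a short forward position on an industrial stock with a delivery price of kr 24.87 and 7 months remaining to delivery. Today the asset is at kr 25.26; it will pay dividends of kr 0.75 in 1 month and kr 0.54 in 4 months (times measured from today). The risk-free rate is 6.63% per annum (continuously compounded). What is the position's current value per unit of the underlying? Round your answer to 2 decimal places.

-kr 0.06

PV(remaining dividends) I = 0.75·e^(−0.0663·1/12) + 0.54·e^(−0.0663·4/12) = 1.2741
Current forward F = (S − I)·e^(rT) = (25.26 − 1.2741)·e^(0.0663·7/12) = 23.9859 × 1.039433 = 24.9317
Value (long) = (F − K)·e^(−rT) = (24.9317 − 24.87) × 0.962063 = 0.0594
Short position value = −(long value) = -kr 0.06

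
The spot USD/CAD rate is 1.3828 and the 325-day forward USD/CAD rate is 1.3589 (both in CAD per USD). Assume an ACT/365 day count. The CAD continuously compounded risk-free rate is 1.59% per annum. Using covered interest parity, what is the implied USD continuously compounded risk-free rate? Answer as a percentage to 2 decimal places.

F = S·e^((r_CAD − r_USD)T) ⇒ r_USD = r_CAD − ln(F/S)/T
ln(1.3589/1.3828) = -0.017435; /(325/365) = -0.019581
r_USD = 0.0159 + 0.019581 = 0.035481
r_USD = 3.55%

3.55%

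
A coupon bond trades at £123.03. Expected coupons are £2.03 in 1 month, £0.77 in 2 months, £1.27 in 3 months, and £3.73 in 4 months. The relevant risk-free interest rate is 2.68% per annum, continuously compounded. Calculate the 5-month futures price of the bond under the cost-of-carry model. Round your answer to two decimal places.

£116.57

PV(coupons) I = 2.03·e^(−0.0268·1/12) + 0.77·e^(−0.0268·2/12) + 1.27·e^(−0.0268·3/12) + 3.73·e^(−0.0268·4/12)
I = 2.0255 + 0.7666 + 1.2615 + 3.6968 = 7.7504
F = (S − I)·e^(rT) = (123.03 − 7.7504) · e^(0.0268·5/12)
= 115.2796 · e^0.011167 = 115.2796 × 1.011230 = £116.57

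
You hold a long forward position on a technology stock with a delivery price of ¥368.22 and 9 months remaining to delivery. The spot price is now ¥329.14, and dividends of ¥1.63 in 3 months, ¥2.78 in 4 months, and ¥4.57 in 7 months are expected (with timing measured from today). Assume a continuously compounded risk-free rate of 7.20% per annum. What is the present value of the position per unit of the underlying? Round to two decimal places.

-¥28.42

PV(remaining dividends) I = 1.63·e^(−0.0720·3/12) + 2.78·e^(−0.0720·4/12) + 4.57·e^(−0.0720·7/12) = 8.6970
Current forward F = (S − I)·e^(rT) = (329.14 − 8.6970)·e^(0.0720·9/12) = 320.4430 × 1.055485 = 338.2228
Value (long) = (F − K)·e^(−rT) = (338.2228 − 368.22) × 0.947432 = -28.4203
Value = -¥28.42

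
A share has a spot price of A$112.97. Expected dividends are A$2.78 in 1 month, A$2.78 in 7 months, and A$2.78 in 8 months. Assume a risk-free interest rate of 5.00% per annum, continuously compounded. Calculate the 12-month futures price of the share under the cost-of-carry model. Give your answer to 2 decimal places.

A$110.19

PV(dividends) I = 2.78·e^(−0.0500·1/12) + 2.78·e^(−0.0500·7/12) + 2.78·e^(−0.0500·8/12)
I = 2.7684 + 2.7001 + 2.6889 = 8.1574
F = (S − I)·e^(rT) = (112.97 − 8.1574) · e^(0.0500·12/12)
= 104.8126 · e^0.050000 = 104.8126 × 1.051271 = A$110.19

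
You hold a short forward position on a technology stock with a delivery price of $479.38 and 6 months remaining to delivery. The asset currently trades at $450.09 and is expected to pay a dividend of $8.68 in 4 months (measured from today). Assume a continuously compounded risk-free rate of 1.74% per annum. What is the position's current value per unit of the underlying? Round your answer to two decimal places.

PV(remaining dividends) I = 8.68·e^(−0.0174·4/12) = 8.6298
Current forward F = (S − I)·e^(rT) = (450.09 − 8.6298)·e^(0.0174·6/12) = 441.4602 × 1.008738 = 445.3177
Value (long) = (F − K)·e^(−rT) = (445.3177 − 479.38) × 0.991338 = -33.7673
Short position value = −(long value) = $33.77

$33.77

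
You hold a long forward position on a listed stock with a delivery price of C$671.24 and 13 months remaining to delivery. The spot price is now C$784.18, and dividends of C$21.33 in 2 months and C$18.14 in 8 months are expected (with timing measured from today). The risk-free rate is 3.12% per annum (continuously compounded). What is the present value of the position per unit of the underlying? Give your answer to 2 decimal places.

PV(remaining dividends) I = 21.33·e^(−0.0312·2/12) + 18.14·e^(−0.0312·8/12) = 38.9860
Current forward F = (S − I)·e^(rT) = (784.18 − 38.9860)·e^(0.0312·13/12) = 745.1940 × 1.034378 = 770.8123
Value (long) = (F − K)·e^(−rT) = (770.8123 − 671.24) × 0.966765 = 96.2630
Value = C$96.26

C$96.26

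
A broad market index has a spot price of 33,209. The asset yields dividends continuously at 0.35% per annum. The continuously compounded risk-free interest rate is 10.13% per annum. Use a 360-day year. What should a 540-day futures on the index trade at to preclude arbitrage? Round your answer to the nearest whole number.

F = S·e^((r − q)T) = 33209 · e^((0.1013 − 0.0035) × 540/360)
= 33209 · e^0.146700 = 33209 × 1.158007
F = 38,456

38,456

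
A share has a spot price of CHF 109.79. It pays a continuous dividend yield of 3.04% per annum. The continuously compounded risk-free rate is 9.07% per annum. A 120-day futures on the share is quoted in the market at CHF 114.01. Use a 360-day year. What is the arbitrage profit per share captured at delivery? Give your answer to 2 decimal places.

Fair futures: F* = S·e^(carry·T), with carry = (r − q) = 0.0907 − 0.0304 = 0.0603
F* = 109.79 · e^(0.0603 × 120/360) = 109.79 · e^0.020100 = 109.79 × 1.020303 = CHF 112.0191
Market CHF 114.01 > fair CHF 112.0191: forward overpriced → cash-and-carry (buy spot, short the forward).
At maturity, profit = |F_mkt − F*| = |114.01 − 112.0191| = CHF 1.99 per share

CHF 1.99 per share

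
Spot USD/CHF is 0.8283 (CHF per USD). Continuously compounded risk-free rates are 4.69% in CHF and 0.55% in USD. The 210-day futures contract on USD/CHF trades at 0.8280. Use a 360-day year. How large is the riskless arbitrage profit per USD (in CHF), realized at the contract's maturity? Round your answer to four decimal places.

0.0205 per USD (in CHF)

Fair futures: F* = S·e^(carry·T), with carry = (r_CHF − r_USD) = 0.0469 − 0.0055 = 0.0414
F* = 0.8283 · e^(0.0414 × 210/360) = 0.8283 · e^0.024150 = 0.8283 × 1.024444 = 0.8485
Market 0.8280 < fair 0.8485: forward underpriced → reverse cash-and-carry (short spot, go long the forward).
At maturity, profit = |F_mkt − F*| = |0.8280 − 0.8485| = 0.0205 per USD (in CHF)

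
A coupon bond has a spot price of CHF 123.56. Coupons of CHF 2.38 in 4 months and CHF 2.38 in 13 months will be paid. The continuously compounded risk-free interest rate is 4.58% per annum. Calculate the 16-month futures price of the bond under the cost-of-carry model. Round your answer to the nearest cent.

PV(coupons) I = 2.38·e^(−0.0458·4/12) + 2.38·e^(−0.0458·13/12)
I = 2.3439 + 2.2648 = 4.6087
F = (S − I)·e^(rT) = (123.56 − 4.6087) · e^(0.0458·16/12)
= 118.9513 · e^0.061067 = 118.9513 × 1.062970 = CHF 126.44

CHF 126.44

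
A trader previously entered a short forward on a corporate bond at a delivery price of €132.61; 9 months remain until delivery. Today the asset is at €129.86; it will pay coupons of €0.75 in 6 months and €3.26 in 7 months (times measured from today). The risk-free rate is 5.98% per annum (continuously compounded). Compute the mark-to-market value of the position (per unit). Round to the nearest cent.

€0.81

PV(remaining coupons) I = 0.75·e^(−0.0598·6/12) + 3.26·e^(−0.0598·7/12) = 3.8761
Current forward F = (S − I)·e^(rT) = (129.86 − 3.8761)·e^(0.0598·9/12) = 125.9839 × 1.045871 = 131.7629
Value (long) = (F − K)·e^(−rT) = (131.7629 − 132.61) × 0.956141 = -0.8099
Short position value = −(long value) = €0.81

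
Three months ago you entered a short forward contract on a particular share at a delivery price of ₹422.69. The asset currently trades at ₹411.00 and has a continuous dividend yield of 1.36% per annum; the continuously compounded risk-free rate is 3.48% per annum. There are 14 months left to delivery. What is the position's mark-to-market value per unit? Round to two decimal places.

₹1.34

Current fair forward for the remaining 14 months: F = S·e^((r − q)·T), (r − q) = 0.0348 − 0.0136 = 0.0212
F = 411.00 · e^(0.0212 × 14/12) = 411.00 × 1.025042 = 421.2923
Value of long forward = (F − K)·e^(−rT) = (421.2923 − 422.69) · e^(−0.0348·14/12)
= -1.3977 × 0.960213 = -1.34
Short position value = −(long value) = ₹1.34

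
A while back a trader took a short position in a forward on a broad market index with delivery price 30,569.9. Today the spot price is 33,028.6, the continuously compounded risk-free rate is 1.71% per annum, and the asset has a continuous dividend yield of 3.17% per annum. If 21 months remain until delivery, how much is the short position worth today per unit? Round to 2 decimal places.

Current fair forward for the remaining 21 months: F = S·e^((r − q)·T), (r − q) = 0.0171 − 0.0317 = -0.0146
F = 33028.6 · e^(-0.0146 × 21/12) = 33028.6 × 0.97477364 = 32195.4086
Value of long forward = (F − K)·e^(−rT) = (32195.4086 − 30569.9) · e^(−0.0171·21/12)
= 1625.5086 × 0.97051832 = 1577.59
Short position value = −(long value) = -1577.59

-1577.59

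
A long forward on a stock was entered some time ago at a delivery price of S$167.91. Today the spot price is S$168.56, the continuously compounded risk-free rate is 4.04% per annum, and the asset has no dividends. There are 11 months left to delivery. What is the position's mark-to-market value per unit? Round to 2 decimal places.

S$6.75

Current fair forward for the remaining 11 months: F = S·e^(r·T), r = 0.0404
F = 168.56 · e^(0.0404 × 11/12) = 168.56 × 1.037728 = 174.9194
Value of long forward = (F − K)·e^(−rT) = (174.9194 − 167.91) · e^(−0.0404·11/12)
= 7.0094 × 0.963644 = 6.75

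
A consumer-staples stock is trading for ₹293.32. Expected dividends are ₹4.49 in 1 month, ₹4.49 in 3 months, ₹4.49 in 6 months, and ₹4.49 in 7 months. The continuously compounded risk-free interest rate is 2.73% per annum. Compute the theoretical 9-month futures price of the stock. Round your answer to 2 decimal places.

₹281.23

PV(dividends) I = 4.49·e^(−0.0273·1/12) + 4.49·e^(−0.0273·3/12) + 4.49·e^(−0.0273·6/12) + 4.49·e^(−0.0273·7/12)
I = 4.4798 + 4.4595 + 4.4291 + 4.4191 = 17.7875
F = (S − I)·e^(rT) = (293.32 − 17.7875) · e^(0.0273·9/12)
= 275.5325 · e^0.020475 = 275.5325 × 1.020686 = ₹281.23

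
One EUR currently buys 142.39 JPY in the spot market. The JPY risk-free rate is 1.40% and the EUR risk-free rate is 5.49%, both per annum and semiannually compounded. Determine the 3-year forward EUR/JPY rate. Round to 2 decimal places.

By covered interest parity, F = S · (1+r_JPY/2)^(2T) / (1+r_EUR/2)^(2T)
= 142.39 × 1.042742 / 1.176425 = 142.39 × 0.886365
F = 126.21 JPY per EUR

126.21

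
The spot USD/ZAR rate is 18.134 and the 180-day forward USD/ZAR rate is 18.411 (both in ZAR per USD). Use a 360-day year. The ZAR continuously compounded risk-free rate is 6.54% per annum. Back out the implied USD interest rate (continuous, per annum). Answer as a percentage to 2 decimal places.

3.51%

F = S·e^((r_ZAR − r_USD)T) ⇒ r_USD = r_ZAR − ln(F/S)/T
ln(18.411/18.134) = 0.015160; /(180/360) = 0.030320
r_USD = 0.0654 − 0.030320 = 0.035080
r_USD = 3.51%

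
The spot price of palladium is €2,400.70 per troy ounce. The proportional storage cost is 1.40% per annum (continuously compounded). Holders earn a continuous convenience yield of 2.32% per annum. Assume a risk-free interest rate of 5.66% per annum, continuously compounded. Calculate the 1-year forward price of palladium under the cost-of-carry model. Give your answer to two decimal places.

Net carry = r + u − y = 0.0566 + 0.0140 − 0.0232 = 0.0474
F = S·e^((r+u−y)T) = 2400.70 · e^(0.0474 × 1) = 2400.70 · e^0.04740000
= 2400.70 × 1.04854134 = €2,517.23 per troy ounce

€2,517.23 per troy ounce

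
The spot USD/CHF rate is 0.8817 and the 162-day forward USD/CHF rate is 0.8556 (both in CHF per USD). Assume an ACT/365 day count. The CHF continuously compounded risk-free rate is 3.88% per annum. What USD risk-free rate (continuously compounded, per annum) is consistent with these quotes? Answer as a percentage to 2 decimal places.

F = S·e^((r_CHF − r_USD)T) ⇒ r_USD = r_CHF − ln(F/S)/T
ln(0.8556/0.8817) = -0.030049; /(162/365) = -0.067703
r_USD = 0.0388 + 0.067703 = 0.106503
r_USD = 10.65%

10.65%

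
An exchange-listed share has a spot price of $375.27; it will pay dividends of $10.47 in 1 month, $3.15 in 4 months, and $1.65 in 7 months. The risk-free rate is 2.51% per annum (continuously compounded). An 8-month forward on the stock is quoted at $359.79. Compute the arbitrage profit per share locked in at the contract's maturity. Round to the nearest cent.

PV(dividends) I = 10.47·e^(−0.0251·1/12) + 3.15·e^(−0.0251·4/12) + 1.65·e^(−0.0251·7/12) = 15.1979
Fair forward F* = (S − I)·e^(rT) = (375.27 − 15.1979)·e^0.016733 = 360.0721 × 1.016874 = 366.1480
Market $359.79 < fair 366.1480: forward underpriced → reverse cash-and-carry (short the stock, invest proceeds at r, pay the dividends, go long the forward).
Profit at T = |F_mkt − F*| = |359.79 − 366.1480| = $6.36 per share

$6.36 per share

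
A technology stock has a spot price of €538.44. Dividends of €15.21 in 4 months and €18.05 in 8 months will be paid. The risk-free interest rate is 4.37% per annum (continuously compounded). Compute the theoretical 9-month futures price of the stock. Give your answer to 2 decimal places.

PV(dividends) I = 15.21·e^(−0.0437·4/12) + 18.05·e^(−0.0437·8/12)
I = 14.9900 + 17.5317 = 32.5217
F = (S − I)·e^(rT) = (538.44 − 32.5217) · e^(0.0437·9/12)
= 505.9183 · e^0.032775 = 505.9183 × 1.033318 = €522.77

€522.77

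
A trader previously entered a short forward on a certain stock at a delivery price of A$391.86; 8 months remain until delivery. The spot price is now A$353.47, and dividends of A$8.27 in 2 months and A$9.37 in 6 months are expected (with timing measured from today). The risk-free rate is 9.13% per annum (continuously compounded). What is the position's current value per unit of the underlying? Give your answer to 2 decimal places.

A$32.35

PV(remaining dividends) I = 8.27·e^(−0.0913·2/12) + 9.37·e^(−0.0913·6/12) = 17.0970
Current forward F = (S − I)·e^(rT) = (353.47 − 17.0970)·e^(0.0913·8/12) = 336.3730 × 1.062757 = 357.4828
Value (long) = (F − K)·e^(−rT) = (357.4828 − 391.86) × 0.940949 = -32.3472
Short position value = −(long value) = A$32.35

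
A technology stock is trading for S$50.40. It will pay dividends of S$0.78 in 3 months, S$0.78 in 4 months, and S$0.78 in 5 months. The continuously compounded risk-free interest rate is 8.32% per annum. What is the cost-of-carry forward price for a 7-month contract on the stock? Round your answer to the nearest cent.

S$50.52

PV(dividends) I = 0.78·e^(−0.0832·3/12) + 0.78·e^(−0.0832·4/12) + 0.78·e^(−0.0832·5/12)
I = 0.7639 + 0.7587 + 0.7534 = 2.2760
F = (S − I)·e^(rT) = (50.40 − 2.2760) · e^(0.0832·7/12)
= 48.1240 · e^0.048533 = 48.1240 × 1.049730 = S$50.52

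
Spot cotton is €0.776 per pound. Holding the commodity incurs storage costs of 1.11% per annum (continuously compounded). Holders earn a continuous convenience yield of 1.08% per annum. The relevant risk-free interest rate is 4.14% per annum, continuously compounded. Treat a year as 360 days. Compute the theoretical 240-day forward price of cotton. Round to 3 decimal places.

Net carry = r + u − y = 0.0414 + 0.0111 − 0.0108 = 0.0417
F = S·e^((r+u−y)T) = 0.776 · e^(0.0417 × 240/360) = 0.776 · e^0.027800
= 0.776 × 1.028190 = €0.798 per pound

€0.798 per pound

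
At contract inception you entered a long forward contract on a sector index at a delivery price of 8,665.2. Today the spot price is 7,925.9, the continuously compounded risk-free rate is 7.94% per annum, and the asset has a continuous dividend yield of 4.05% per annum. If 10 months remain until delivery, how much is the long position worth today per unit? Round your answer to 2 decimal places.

Current fair forward for the remaining 10 months: F = S·e^((r − q)·T), (r − q) = 0.0794 − 0.0405 = 0.0389
F = 7925.9 · e^(0.0389 × 10/12) = 7925.9 × 1.03294781 = 8187.0410
Value of long forward = (F − K)·e^(−rT) = (8187.0410 − 8665.2) · e^(−0.0794·10/12)
= -478.1590 × 0.93597486 = -447.54

-447.54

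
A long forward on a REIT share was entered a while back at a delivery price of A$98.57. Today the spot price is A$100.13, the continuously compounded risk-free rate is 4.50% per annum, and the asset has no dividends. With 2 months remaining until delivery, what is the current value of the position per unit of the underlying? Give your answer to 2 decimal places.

Current fair forward for the remaining 2 months: F = S·e^(r·T), r = 0.0450
F = 100.13 · e^(0.0450 × 2/12) = 100.13 × 1.007528 = 100.8838
Value of long forward = (F − K)·e^(−rT) = (100.8838 − 98.57) · e^(−0.0450·2/12)
= 2.3138 × 0.992528 = 2.30

A$2.30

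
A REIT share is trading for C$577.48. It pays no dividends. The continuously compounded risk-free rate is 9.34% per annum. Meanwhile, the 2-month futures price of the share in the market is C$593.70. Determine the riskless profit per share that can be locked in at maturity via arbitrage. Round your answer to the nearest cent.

Fair futures: F* = S·e^(carry·T), with carry = r = 0.0934
F* = 577.48 · e^(0.0934 × 2/12) = 577.48 · e^0.015567 = 577.48 × 1.015689 = C$586.5401
Market C$593.70 > fair C$586.5401: forward overpriced → cash-and-carry (buy spot, short the forward).
At maturity, profit = |F_mkt − F*| = |593.70 − 586.5401| = C$7.16 per share

C$7.16 per share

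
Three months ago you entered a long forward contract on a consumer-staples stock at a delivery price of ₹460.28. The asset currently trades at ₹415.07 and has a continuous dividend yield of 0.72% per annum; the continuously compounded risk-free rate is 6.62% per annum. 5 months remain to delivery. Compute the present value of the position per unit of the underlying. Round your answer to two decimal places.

-₹33.93

Current fair forward for the remaining 5 months: F = S·e^((r − q)·T), (r − q) = 0.0662 − 0.0072 = 0.0590
F = 415.07 · e^(0.0590 × 5/12) = 415.07 × 1.024888 = 425.4003
Value of long forward = (F − K)·e^(−rT) = (425.4003 − 460.28) · e^(−0.0662·5/12)
= -34.8797 × 0.972794 = -33.93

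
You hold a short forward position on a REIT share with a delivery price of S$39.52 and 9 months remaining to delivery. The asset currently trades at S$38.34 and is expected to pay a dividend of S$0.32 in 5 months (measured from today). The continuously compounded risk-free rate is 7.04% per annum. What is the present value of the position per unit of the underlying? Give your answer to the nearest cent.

-S$0.54

PV(remaining dividends) I = 0.32·e^(−0.0704·5/12) = 0.3107
Current forward F = (S − I)·e^(rT) = (38.34 − 0.3107)·e^(0.0704·9/12) = 38.0293 × 1.054219 = 40.0912
Value (long) = (F − K)·e^(−rT) = (40.0912 − 39.52) × 0.948570 = 0.5418
Short position value = −(long value) = -S$0.54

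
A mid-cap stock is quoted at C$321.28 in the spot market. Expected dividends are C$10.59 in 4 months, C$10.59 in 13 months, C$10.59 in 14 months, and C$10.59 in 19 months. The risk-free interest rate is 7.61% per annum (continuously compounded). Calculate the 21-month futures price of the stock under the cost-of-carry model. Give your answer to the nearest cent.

PV(dividends) I = 10.59·e^(−0.0761·4/12) + 10.59·e^(−0.0761·13/12) + 10.59·e^(−0.0761·14/12) + 10.59·e^(−0.0761·19/12)
I = 10.3247 + 9.7520 + 9.6903 + 9.3879 = 39.1549
F = (S − I)·e^(rT) = (321.28 − 39.1549) · e^(0.0761·21/12)
= 282.1251 · e^0.133175 = 282.1251 × 1.142450 = C$322.31

C$322.31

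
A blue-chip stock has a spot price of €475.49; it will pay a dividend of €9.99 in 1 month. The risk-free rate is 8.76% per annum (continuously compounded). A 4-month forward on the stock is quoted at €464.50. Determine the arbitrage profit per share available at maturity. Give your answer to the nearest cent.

PV(dividends) I = 9.99·e^(−0.0876·1/12) = 9.9173
Fair forward F* = (S − I)·e^(rT) = (475.49 − 9.9173)·e^0.029200 = 465.5727 × 1.029630 = 479.3676
Market €464.50 < fair 479.3676: forward underpriced → reverse cash-and-carry (short the stock, invest proceeds at r, pay the dividends, go long the forward).
Profit at T = |F_mkt − F*| = |464.50 − 479.3676| = €14.87 per share

€14.87 per share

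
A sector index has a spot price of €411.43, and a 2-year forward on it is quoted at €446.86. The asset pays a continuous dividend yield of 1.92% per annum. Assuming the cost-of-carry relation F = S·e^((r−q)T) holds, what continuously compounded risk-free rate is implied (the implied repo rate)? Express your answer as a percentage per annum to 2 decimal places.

6.05%

From F = S·e^((r−q)T): (r − q) = ln(F/S)/T
ln(446.86/411.43) = ln(1.086114) = 0.082606
(r − q) = 0.082606 / (2) = 0.041303
r = ln(F/S)/T + q = 0.041303 + 0.0192 = 0.060503
r = 6.05%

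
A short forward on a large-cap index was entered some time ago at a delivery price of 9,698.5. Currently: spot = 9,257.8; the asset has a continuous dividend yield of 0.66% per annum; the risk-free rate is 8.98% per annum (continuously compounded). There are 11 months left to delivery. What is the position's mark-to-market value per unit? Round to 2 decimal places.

Current fair forward for the remaining 11 months: F = S·e^((r − q)·T), (r − q) = 0.0898 − 0.0066 = 0.0832
F = 9257.8 · e^(0.0832 × 11/12) = 9257.8 × 1.07925034 = 9991.4838
Value of long forward = (F − K)·e^(−rT) = (9991.4838 − 9698.5) · e^(−0.0898·11/12)
= 292.9838 × 0.92098027 = 269.83
Short position value = −(long value) = -269.83

-269.83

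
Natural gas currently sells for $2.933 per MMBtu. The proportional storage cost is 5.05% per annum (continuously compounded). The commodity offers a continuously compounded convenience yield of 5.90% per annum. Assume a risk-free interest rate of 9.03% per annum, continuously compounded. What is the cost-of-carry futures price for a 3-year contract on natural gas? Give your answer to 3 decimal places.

Net carry = r + u − y = 0.0903 + 0.0505 − 0.0590 = 0.0818
F = S·e^((r+u−y)T) = 2.933 · e^(0.0818 × 3) = 2.933 · e^0.245400
= 2.933 × 1.278132 = $3.749 per MMBtu

$3.749 per MMBtu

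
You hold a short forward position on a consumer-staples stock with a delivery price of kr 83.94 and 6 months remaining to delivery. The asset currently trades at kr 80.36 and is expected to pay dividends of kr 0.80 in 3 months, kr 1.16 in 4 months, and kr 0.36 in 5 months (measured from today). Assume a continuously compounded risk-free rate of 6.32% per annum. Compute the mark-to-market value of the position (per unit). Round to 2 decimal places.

kr 3.24

PV(remaining dividends) I = 0.80·e^(−0.0632·3/12) + 1.16·e^(−0.0632·4/12) + 0.36·e^(−0.0632·5/12) = 2.2739
Current forward F = (S − I)·e^(rT) = (80.36 − 2.2739)·e^(0.0632·6/12) = 78.0861 × 1.032105 = 80.5931
Value (long) = (F − K)·e^(−rT) = (80.5931 − 83.94) × 0.968894 = -3.2428
Short position value = −(long value) = kr 3.24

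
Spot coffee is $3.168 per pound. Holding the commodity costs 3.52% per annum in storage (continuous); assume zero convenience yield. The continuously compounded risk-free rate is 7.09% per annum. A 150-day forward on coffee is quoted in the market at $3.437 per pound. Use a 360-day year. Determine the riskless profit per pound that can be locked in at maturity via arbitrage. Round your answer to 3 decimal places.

$0.126 per pound

Fair forward: F* = S·e^(carry·T), with carry = (r + u) = 0.0709 + 0.0352 = 0.1061
F* = 3.168 · e^(0.1061 × 150/360) = 3.168 · e^0.044208 = 3.168 × 1.045200 = $3.3112
Market $3.437 > fair $3.3112: forward overpriced → cash-and-carry (buy spot, short the forward).
At maturity, profit = |F_mkt − F*| = |3.437 − 3.3112| = $0.126 per pound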